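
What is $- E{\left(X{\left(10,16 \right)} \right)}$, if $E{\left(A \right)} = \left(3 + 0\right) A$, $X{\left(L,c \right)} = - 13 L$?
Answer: $390$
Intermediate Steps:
$E{\left(A \right)} = 3 A$
$- E{\left(X{\left(10,16 \right)} \right)} = - 3 \left(\left(-13\right) 10\right) = - 3 \left(-130\right) = \left(-1\right) \left(-390\right) = 390$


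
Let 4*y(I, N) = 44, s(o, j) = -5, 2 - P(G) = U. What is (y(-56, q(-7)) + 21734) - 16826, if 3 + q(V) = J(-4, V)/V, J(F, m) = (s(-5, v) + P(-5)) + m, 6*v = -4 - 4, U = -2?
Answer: 4919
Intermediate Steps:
P(G) = 4 (P(G) = 2 - 1*(-2) = 2 + 2 = 4)
v = -4/3 (v = (-4 - 4)/6 = (⅙)*(-8) = -4/3 ≈ -1.3333)
J(F, m) = -1 + m (J(F, m) = (-5 + 4) + m = -1 + m)
q(V) = -3 + (-1 + V)/V
y(I, N) = 11 (y(I, N) = (¼)*44 = 11)
(y(-56, q(-7)) + 21734) - 16826 = (11 + 21734) - 16826 = 21745 - 16826 = 4919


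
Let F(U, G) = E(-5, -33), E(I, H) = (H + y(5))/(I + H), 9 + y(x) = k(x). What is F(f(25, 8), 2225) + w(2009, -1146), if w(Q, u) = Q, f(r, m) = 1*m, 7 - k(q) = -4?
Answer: 76373/38 ≈ 2009.8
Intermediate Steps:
k(q) = 11 (k(q) = 7 - 1*(-4) = 7 + 4 = 11)
y(x) = 2 (y(x) = -9 + 11 = 2)
f(r, m) = m
E(I, H) = (2 + H)/(H + I) (E(I, H) = (H + 2)/(I + H) = (2 + H)/(H + I))
F(U, G) = 31/38 (F(U, G) = (2 - 33)/(-33 - 5) = -31/(-38) = -1/38*(-31) = 31/38)
F(f(25, 8), 2225) + w(2009, -1146) = 31/38 + 2009 = 76373/38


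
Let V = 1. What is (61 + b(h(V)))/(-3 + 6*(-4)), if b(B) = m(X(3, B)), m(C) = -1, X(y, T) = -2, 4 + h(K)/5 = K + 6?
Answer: -20/9 ≈ -2.2222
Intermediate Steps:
h(K) = 10 + 5*K (h(K) = -20 + 5*(K + 6) = -20 + 5*(6 + K) = -20 + (30 + 5*K) = 10 + 5*K)
b(B) = -1
(61 + b(h(V)))/(-3 + 6*(-4)) = (61 - 1)/(-3 + 6*(-4)) = 60/(-3 - 24) = 60/(-27) = -1/27*60 = -20/9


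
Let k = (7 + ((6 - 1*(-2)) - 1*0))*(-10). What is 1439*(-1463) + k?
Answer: -2105407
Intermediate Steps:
k = -150 (k = (7 + ((6 + 2) + 0))*(-10) = (7 + (8 + 0))*(-10) = (7 + 8)*(-10) = 15*(-10) = -150)
1439*(-1463) + k = 1439*(-1463) - 150 = -2105257 - 150 = -2105407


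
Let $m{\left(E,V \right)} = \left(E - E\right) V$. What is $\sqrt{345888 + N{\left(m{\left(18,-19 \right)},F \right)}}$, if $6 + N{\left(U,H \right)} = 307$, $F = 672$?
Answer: $\sqrt{346189} \approx 588.38$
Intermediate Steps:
$m{\left(E,V \right)} = 0$ ($m{\left(E,V \right)} = 0 V = 0$)
$N{\left(U,H \right)} = 301$ ($N{\left(U,H \right)} = -6 + 307 = 301$)
$\sqrt{345888 + N{\left(m{\left(18,-19 \right)},F \right)}} = \sqrt{345888 + 301} = \sqrt{346189}$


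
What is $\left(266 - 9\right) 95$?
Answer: $24415$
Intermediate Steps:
$\left(266 - 9\right) 95 = 257 \cdot 95 = 24415$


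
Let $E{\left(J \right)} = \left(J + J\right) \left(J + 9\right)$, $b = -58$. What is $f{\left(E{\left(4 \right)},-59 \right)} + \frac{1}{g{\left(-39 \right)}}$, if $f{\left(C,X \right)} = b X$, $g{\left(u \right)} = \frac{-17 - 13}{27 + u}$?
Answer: $\frac{17112}{5} \approx 3422.4$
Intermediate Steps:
$g{\left(u \right)} = - \frac{30}{27 + u}$
$E{\left(J \right)} = 2 J \left(9 + J\right)$
$f{\left(C,X \right)} = - 58 X$
$f{\left(E{\left(4 \right)},-59 \right)} + \frac{1}{g{\left(-39 \right)}} = \left(-58\right) \left(-59\right) + \frac{1}{\left(-30\right) \frac{1}{27 - 39}} = 3422 + \frac{1}{\left(-30\right) \frac{1}{-12}} = 3422 + \frac{1}{\left(-30\right) \left(- \frac{1}{12}\right)} = 3422 + \frac{1}{\frac{5}{2}} = 3422 + \frac{2}{5} = \frac{17112}{5}$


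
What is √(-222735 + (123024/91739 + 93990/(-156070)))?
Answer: 84*I*√64710583813737115834/1431770573 ≈ 471.95*I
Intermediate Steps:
√(-222735 + (123024/91739 + 93990/(-156070))) = √(-222735 + (123024*(1/91739) + 93990*(-1/156070))) = √(-222735 + (123024/91739 - 9399/15607)) = √(-222735 + 1057780707/1431770573) = √(-318904360796448/1431770573) = 84*I*√64710583813737115834/1431770573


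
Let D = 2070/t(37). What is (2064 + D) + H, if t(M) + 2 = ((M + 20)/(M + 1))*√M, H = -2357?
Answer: -76321/317 + 12420*√37/317 ≈ -2.4388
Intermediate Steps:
t(M) = -2 + √M*(20 + M)/(1 + M) (t(M) = -2 + ((M + 20)/(M + 1))*√M = -2 + ((20 + M)/(1 + M))*√M = -2 + √M*(20 + M)/(1 + M))
D = 2070/(-2 + 3*√37/2) (D = 2070/(((-2 + 37^(3/2) - 2*37 + 20*√37)/(1 + 37))) = 2070/(((-2 + 37*√37 - 74 + 20*√37)/38)) = 2070/(((-76 + 57*√37)/38)) = 2070/(-2 + 3*√37/2) ≈ 290.56)
(2064 + D) + H = (2064 + (16560/317 + 12420*√37/317)) - 2357 = (670848/317 + 12420*√37/317) - 2357 = -76321/317 + 12420*√37/317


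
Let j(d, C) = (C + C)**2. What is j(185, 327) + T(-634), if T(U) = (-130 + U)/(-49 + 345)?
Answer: 31650793/74 ≈ 4.2771e+5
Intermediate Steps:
j(d, C) = 4*C**2 (j(d, C) = (2*C)**2 = 4*C**2)
T(U) = -65/148 + U/296 (T(U) = (-130 + U)/296 = (-130 + U)*(1/296) = -65/148 + U/296)
j(185, 327) + T(-634) = 4*327**2 + (-65/148 + (1/296)*(-634)) = 4*106929 + (-65/148 - 317/148) = 427716 - 191/74 = 31650793/74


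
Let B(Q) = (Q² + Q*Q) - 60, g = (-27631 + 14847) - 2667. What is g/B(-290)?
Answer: -15451/168140 ≈ -0.091894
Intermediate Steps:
g = -15451 (g = -12784 - 2667 = -15451)
B(Q) = -60 + 2*Q² (B(Q) = (Q² + Q²) - 60 = 2*Q² - 60 = -60 + 2*Q²)
g/B(-290) = -15451/(-60 + 2*(-290)²) = -15451/(-60 + 2*84100) = -15451/(-60 + 168200) = -15451/168140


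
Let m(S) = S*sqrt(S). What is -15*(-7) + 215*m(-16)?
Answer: 105 - 13760*I ≈ 105.0 - 13760.0*I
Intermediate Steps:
m(S) = S**(3/2)
-15*(-7) + 215*m(-16) = -15*(-7) + 215*(-16)**(3/2) = 105 + 215*(-64*I) = 105 - 13760*I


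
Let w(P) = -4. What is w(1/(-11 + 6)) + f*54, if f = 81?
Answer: 4370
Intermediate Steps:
w(1/(-11 + 6)) + f*54 = -4 + 81*54 = -4 + 4374 = 4370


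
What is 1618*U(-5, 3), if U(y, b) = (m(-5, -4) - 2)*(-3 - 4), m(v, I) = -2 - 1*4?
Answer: 90608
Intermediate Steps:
m(v, I) = -6 (m(v, I) = -2 - 4 = -6)
U(y, b) = 56 (U(y, b) = (-6 - 2)*(-3 - 4) = -8*(-7) = 56)
1618*U(-5, 3) = 1618*56 = 90608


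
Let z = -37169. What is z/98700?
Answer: -37169/98700 ≈ -0.37659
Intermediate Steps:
z/98700 = -37169/98700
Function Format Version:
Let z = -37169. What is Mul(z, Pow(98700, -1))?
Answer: Rational(-37169, 98700) ≈ -0.37659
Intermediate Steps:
Mul(z, Pow(98700, -1)) = Mul(-37169, Pow(98700, -1)) = Mul(-37169, Rational(1, 98700)) = Rational(-37169, 98700)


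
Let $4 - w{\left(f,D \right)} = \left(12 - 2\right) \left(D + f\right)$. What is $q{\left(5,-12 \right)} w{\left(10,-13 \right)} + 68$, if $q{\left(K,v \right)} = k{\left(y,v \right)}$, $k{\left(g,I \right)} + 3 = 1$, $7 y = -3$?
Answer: $0$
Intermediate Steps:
$y = - \frac{3}{7}$ ($y = \frac{1}{7} \left(-3\right) = - \frac{3}{7} \approx -0.42857$)
$k{\left(g,I \right)} = -2$ ($k{\left(g,I \right)} = -3 + 1 = -2$)
$q{\left(K,v \right)} = -2$
$w{\left(f,D \right)} = 4 - 10 D - 10 f$ ($w{\left(f,D \right)} = 4 - \left(12 - 2\right) \left(D + f\right) = 4 - 10 \left(D + f\right) = 4 - \left(10 D + 10 f\right) = 4 - 10 D - 10 f$)
$q{\left(5,-12 \right)} w{\left(10,-13 \right)} + 68 = - 2 \left(4 - -130 - 100\right) + 68 = - 2 \left(4 + 130 - 100\right) + 68 = \left(-2\right) 34 + 68 = -68 + 68 = 0$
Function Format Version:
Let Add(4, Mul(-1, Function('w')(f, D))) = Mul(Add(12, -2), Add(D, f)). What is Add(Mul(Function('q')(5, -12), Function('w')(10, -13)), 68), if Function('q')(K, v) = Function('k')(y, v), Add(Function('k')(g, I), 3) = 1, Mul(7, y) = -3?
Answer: 0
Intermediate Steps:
y = Rational(-3, 7) (y = Mul(Rational(1, 7), -3) = Rational(-3, 7) ≈ -0.42857)
Function('k')(g, I) = -2 (Function('k')(g, I) = Add(-3, 1) = -2)
Function('q')(K, v) = -2
Function('w')(f, D) = Add(4, Mul(-10, D), Mul(-10, f)) (Function('w')(f, D) = Add(4, Mul(-1, Mul(Add(12, -2), Add(D, f)))) = Add(4, Mul(-1, Mul(10, Add(D, f)))) = Add(4, Mul(-1, Add(Mul(10, D), Mul(10, f)))) = Add(4, Add(Mul(-10, D), Mul(-10, f))) = Add(4, Mul(-10, D), Mul(-10, f)))
Add(Mul(Function('q')(5, -12), Function('w')(10, -13)), 68) = Add(Mul(-2, Add(4, Mul(-10, -13), Mul(-10, 10))), 68) = Add(Mul(-2, Add(4, 130, -100)), 68) = Add(Mul(-2, 34), 68) = Add(-68, 68) = 0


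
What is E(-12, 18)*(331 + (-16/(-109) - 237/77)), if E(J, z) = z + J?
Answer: 16520892/8393 ≈ 1968.4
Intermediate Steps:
E(J, z) = J + z
E(-12, 18)*(331 + (-16/(-109) - 237/77)) = (-12 + 18)*(331 + (-16/(-109) - 237/77)) = 6*(331 + (-16*(-1/109) - 237*1/77)) = 6*(331 + (16/109 - 237/77)) = 6*(331 - 24601/8393) = 6*(2753482/8393) = 16520892/8393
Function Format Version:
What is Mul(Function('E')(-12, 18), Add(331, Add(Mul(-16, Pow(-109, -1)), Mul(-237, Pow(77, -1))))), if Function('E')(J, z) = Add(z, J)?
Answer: Rational(16520892, 8393) ≈ 1968.4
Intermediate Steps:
Function('E')(J, z) = Add(J, z)
Mul(Function('E')(-12, 18), Add(331, Add(Mul(-16, Pow(-109, -1)), Mul(-237, Pow(77, -1))))) = Mul(Add(-12, 18), Add(331, Add(Mul(-16, Pow(-109, -1)), Mul(-237, Pow(77, -1))))) = Mul(6, Add(331, Add(Mul(-16, Rational(-1, 109)), Mul(-237, Rational(1, 77))))) = Mul(6, Add(331, Add(Rational(16, 109), Rational(-237, 77)))) = Mul(6, Add(331, Rational(-24601, 8393))) = Mul(6, Rational(2753482, 8393)) = Rational(16520892, 8393)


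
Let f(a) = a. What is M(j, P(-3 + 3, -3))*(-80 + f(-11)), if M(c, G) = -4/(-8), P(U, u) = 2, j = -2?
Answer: -91/2 ≈ -45.500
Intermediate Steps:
M(c, G) = ½ (M(c, G) = -4*(-⅛) = ½)
M(j, P(-3 + 3, -3))*(-80 + f(-11)) = (-80 - 11)/2 = (½)*(-91) = -91/2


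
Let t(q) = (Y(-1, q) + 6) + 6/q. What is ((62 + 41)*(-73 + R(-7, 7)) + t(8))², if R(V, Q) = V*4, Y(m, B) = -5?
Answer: 1730976025/16 ≈ 1.0819e+8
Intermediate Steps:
R(V, Q) = 4*V
t(q) = 1 + 6/q (t(q) = (-5 + 6) + 6/q = 1 + 6/q)
((62 + 41)*(-73 + R(-7, 7)) + t(8))² = ((62 + 41)*(-73 + 4*(-7)) + (6 + 8)/8)² = (103*(-73 - 28) + (⅛)*14)² = (103*(-101) + 7/4)² = (-10403 + 7/4)² = (-41605/4)² = 1730976025/16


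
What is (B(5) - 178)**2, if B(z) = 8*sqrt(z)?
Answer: 32004 - 2848*sqrt(5) ≈ 25636.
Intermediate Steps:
(B(5) - 178)**2 = (8*sqrt(5) - 178)**2 = (-178 + 8*sqrt(5))**2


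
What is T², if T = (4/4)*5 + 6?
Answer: 121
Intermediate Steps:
T = 11 (T = (4*(¼))*5 + 6 = 1*5 + 6 = 5 + 6 = 11)
T² = 11² = 121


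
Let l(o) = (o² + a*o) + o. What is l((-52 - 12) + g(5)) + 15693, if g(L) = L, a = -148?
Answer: 27847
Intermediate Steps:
l(o) = o² - 147*o (l(o) = (o² - 148*o) + o = o² - 147*o)
l((-52 - 12) + g(5)) + 15693 = ((-52 - 12) + 5)*(-147 + ((-52 - 12) + 5)) + 15693 = (-64 + 5)*(-147 + (-64 + 5)) + 15693 = -59*(-147 - 59) + 15693 = -59*(-206) + 15693 = 12154 + 15693 = 27847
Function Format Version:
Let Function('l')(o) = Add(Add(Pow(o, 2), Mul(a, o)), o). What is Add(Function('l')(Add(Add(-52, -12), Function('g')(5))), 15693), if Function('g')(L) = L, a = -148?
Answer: 27847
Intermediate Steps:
Function('l')(o) = Add(Pow(o, 2), Mul(-147, o)) (Function('l')(o) = Add(Add(Pow(o, 2), Mul(-148, o)), o) = Add(Pow(o, 2), Mul(-147, o)))
Add(Function('l')(Add(Add(-52, -12), Function('g')(5))), 15693) = Add(Mul(Add(Add(-52, -12), 5), Add(-147, Add(Add(-52, -12), 5))), 15693) = Add(Mul(Add(-64, 5), Add(-147, Add(-64, 5))), 15693) = Add(Mul(-59, Add(-147, -59)), 15693) = Add(Mul(-59, -206), 15693) = Add(12154, 15693) = 27847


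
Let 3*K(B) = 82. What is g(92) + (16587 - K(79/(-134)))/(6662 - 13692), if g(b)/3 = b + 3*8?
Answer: 7289641/21090 ≈ 345.64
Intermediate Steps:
g(b) = 72 + 3*b (g(b) = 3*(b + 3*8) = 3*(b + 24) = 3*(24 + b) = 72 + 3*b)
K(B) = 82/3 (K(B) = (⅓)*82 = 82/3)
g(92) + (16587 - K(79/(-134)))/(6662 - 13692) = (72 + 3*92) + (16587 - 1*82/3)/(6662 - 13692) = (72 + 276) + (16587 - 82/3)/(-7030) = 348 + (49679/3)*(-1/7030) = 348 - 49679/21090 = 7289641/21090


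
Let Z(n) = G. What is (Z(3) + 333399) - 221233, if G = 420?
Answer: 112586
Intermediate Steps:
Z(n) = 420
(Z(3) + 333399) - 221233 = (420 + 333399) - 221233 = 333819 - 221233 = 112586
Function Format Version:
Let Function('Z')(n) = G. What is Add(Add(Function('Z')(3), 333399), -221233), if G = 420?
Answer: 112586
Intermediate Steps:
Function('Z')(n) = 420
Add(Add(Function('Z')(3), 333399), -221233) = Add(Add(420, 333399), -221233) = Add(333819, -221233) = 112586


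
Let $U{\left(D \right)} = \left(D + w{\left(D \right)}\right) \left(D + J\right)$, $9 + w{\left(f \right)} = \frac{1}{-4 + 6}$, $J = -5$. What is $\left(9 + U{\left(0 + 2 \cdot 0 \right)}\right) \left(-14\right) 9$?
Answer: $-6489$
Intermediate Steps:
$w{\left(f \right)} = - \frac{17}{2}$ ($w{\left(f \right)} = -9 + \frac{1}{-4 + 6} = -9 + \frac{1}{2} = - \frac{17}{2}$)
$U{\left(D \right)} = \left(-5 + D\right) \left(- \frac{17}{2} + D\right)$ ($U{\left(D \right)} = \left(D - \frac{17}{2}\right) \left(D - 5\right) = \left(- \frac{17}{2} + D\right) \left(-5 + D\right) = \left(-5 + D\right) \left(- \frac{17}{2} + D\right)$)
$\left(9 + U{\left(0 + 2 \cdot 0 \right)}\right) \left(-14\right) 9 = \left(9 + \left(\frac{85}{2} + \left(0 + 2 \cdot 0\right)^{2} - \frac{27 \left(0 + 2 \cdot 0\right)}{2}\right)\right) \left(-14\right) 9 = \left(9 + \left(\frac{85}{2} + \left(0 + 0\right)^{2} - \frac{27 \left(0 + 0\right)}{2}\right)\right) \left(-14\right) 9 = \left(9 + \left(\frac{85}{2} + 0^{2} - 0\right)\right) \left(-14\right) 9 = \left(9 + \left(\frac{85}{2} + 0 + 0\right)\right) \left(-14\right) 9 = \left(9 + \frac{85}{2}\right) \left(-14\right) 9 = \frac{103}{2} \left(-14\right) 9 = \left(-721\right) 9 = -6489$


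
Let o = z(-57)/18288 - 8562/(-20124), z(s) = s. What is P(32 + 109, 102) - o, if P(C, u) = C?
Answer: 159680471/1135888 ≈ 140.58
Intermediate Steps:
o = 479737/1135888 (o = -57/18288 - 8562/(-20124) = -57*1/18288 - 8562*(-1/20124) = -19/6096 + 1427/3354 = 479737/1135888 ≈ 0.42235)
P(32 + 109, 102) - o = (32 + 109) - 1*479737/1135888 = 141 - 479737/1135888 = 159680471/1135888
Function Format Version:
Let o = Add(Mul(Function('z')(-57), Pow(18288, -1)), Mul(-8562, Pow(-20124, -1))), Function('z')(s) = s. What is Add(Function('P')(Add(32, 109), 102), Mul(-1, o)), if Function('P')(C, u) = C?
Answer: Rational(159680471, 1135888) ≈ 140.58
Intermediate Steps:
o = Rational(479737, 1135888) (o = Add(Mul(-57, Pow(18288, -1)), Mul(-8562, Pow(-20124, -1))) = Add(Mul(-57, Rational(1, 18288)), Mul(-8562, Rational(-1, 20124))) = Add(Rational(-19, 6096), Rational(1427, 3354)) = Rational(479737, 1135888) ≈ 0.42235)
Add(Function('P')(Add(32, 109), 102), Mul(-1, o)) = Add(Add(32, 109), Mul(-1, Rational(479737, 1135888))) = Add(141, Rational(-479737, 1135888)) = Rational(159680471, 1135888)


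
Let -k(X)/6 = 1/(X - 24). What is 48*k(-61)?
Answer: 288/85 ≈ 3.3882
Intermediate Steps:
k(X) = -6/(-24 + X) (k(X) = -6/(X - 24) = -6/(-24 + X))
48*k(-61) = 48*(-6/(-24 - 61)) = 48*(-6/(-85)) = 48*(-6*(-1/85)) = 48*(6/85) = 288/85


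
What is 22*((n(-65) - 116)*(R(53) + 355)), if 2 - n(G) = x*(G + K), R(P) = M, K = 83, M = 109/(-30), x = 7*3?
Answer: -19015964/5 ≈ -3.8032e+6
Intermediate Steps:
x = 21
M = -109/30 (M = 109*(-1/30) = -109/30 ≈ -3.6333)
R(P) = -109/30
n(G) = -1741 - 21*G (n(G) = 2 - 21*(G + 83) = 2 - 21*(83 + G) = 2 - (1743 + 21*G) = 2 + (-1743 - 21*G) = -1741 - 21*G)
22*((n(-65) - 116)*(R(53) + 355)) = 22*(((-1741 - 21*(-65)) - 116)*(-109/30 + 355)) = 22*(((-1741 + 1365) - 116)*(10541/30)) = 22*((-376 - 116)*(10541/30)) = 22*(-492*10541/30) = 22*(-864362/5) = -19015964/5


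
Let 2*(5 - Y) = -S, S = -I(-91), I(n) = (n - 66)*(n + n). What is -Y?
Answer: 14282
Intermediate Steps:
I(n) = 2*n*(-66 + n) (I(n) = (-66 + n)*(2*n) = 2*n*(-66 + n))
S = -28574 (S = -2*(-91)*(-66 - 91) = -2*(-91)*(-157) = -1*28574 = -28574)
Y = -14282 (Y = 5 - (-1)*(-28574)/2 = 5 - ½*28574 = 5 - 14287 = -14282)
-Y = -1*(-14282) = 14282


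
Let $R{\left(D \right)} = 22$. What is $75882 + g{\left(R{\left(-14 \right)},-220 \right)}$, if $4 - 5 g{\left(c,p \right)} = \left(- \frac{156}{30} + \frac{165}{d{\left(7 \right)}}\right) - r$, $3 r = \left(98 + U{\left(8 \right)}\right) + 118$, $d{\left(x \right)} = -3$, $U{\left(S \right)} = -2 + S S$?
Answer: $\frac{5693503}{75} \approx 75913.0$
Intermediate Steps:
$U{\left(S \right)} = -2 + S^{2}$
$r = \frac{278}{3}$ ($r = \frac{\left(98 - \left(2 - 8^{2}\right)\right) + 118}{3} = \frac{\left(98 + \left(-2 + 64\right)\right) + 118}{3} = \frac{\left(98 + 62\right) + 118}{3} = \frac{160 + 118}{3} = \frac{1}{3} \cdot 278 = \frac{278}{3} \approx 92.667$)
$g{\left(c,p \right)} = \frac{2353}{75}$ ($g{\left(c,p \right)} = \frac{4}{5} - \frac{\left(- \frac{156}{30} + \frac{165}{-3}\right) - \frac{278}{3}}{5} = \frac{4}{5} - \frac{\left(\left(-156\right) \frac{1}{30} + 165 \left(- \frac{1}{3}\right)\right) - \frac{278}{3}}{5} = \frac{4}{5} - \frac{\left(- \frac{26}{5} - 55\right) - \frac{278}{3}}{5} = \frac{4}{5} - \frac{- \frac{301}{5} - \frac{278}{3}}{5} = \frac{4}{5} - - \frac{2293}{75} = \frac{4}{5} + \frac{2293}{75} = \frac{2353}{75}$)
$75882 + g{\left(R{\left(-14 \right)},-220 \right)} = 75882 + \frac{2353}{75} = \frac{5693503}{75}$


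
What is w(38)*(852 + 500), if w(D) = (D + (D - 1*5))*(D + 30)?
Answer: 6527456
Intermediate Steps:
w(D) = (-5 + 2*D)*(30 + D) (w(D) = (D + (D - 5))*(30 + D) = (D + (-5 + D))*(30 + D) = (-5 + 2*D)*(30 + D))
w(38)*(852 + 500) = (-150 + 2*38**2 + 55*38)*(852 + 500) = (-150 + 2*1444 + 2090)*1352 = (-150 + 2888 + 2090)*1352 = 4828*1352 = 6527456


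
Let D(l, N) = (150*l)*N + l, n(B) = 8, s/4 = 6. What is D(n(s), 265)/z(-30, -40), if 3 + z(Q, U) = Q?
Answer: -318008/33 ≈ -9636.6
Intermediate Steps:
s = 24 (s = 4*6 = 24)
z(Q, U) = -3 + Q
D(l, N) = l + 150*N*l (D(l, N) = 150*N*l + l = l + 150*N*l)
D(n(s), 265)/z(-30, -40) = (8*(1 + 150*265))/(-3 - 30) = (8*(1 + 39750))/(-33) = (8*39751)*(-1/33) = 318008*(-1/33) = -318008/33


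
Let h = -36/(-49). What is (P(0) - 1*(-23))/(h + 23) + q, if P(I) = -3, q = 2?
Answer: 3306/1163 ≈ 2.8426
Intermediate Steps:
h = 36/49 (h = -36*(-1/49) = 36/49 ≈ 0.73469)
(P(0) - 1*(-23))/(h + 23) + q = (-3 - 1*(-23))/(36/49 + 23) + 2 = (-3 + 23)/(1163/49) + 2 = 20*(49/1163) + 2 = 980/1163 + 2 = 3306/1163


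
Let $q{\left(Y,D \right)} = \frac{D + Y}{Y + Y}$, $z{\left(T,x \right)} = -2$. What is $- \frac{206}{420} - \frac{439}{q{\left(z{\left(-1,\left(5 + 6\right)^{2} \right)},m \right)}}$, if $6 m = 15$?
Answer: $\frac{737417}{210} \approx 3511.5$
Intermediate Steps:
$m = \frac{5}{2}$ ($m = \frac{1}{6} \cdot 15 = \frac{5}{2} \approx 2.5$)
$q{\left(Y,D \right)} = \frac{D + Y}{2 Y}$
$- \frac{206}{420} - \frac{439}{q{\left(z{\left(-1,\left(5 + 6\right)^{2} \right)},m \right)}} = - \frac{206}{420} - \frac{439}{\frac{1}{2} \frac{1}{-2} \left(\frac{5}{2} - 2\right)} = \left(-206\right) \frac{1}{420} - \frac{439}{\frac{1}{2} \left(- \frac{1}{2}\right) \frac{1}{2}} = - \frac{103}{210} - \frac{439}{- \frac{1}{8}} = - \frac{103}{210} - -3512 = - \frac{103}{210} + 3512 = \frac{737417}{210}$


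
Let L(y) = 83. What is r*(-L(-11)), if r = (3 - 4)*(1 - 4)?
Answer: -249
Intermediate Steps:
r = 3 (r = -1*(-3) = 3)
r*(-L(-11)) = 3*(-1*83) = 3*(-83) = -249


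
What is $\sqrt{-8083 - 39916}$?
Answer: $i \sqrt{47999} \approx 219.09 i$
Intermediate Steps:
$\sqrt{-8083 - 39916} = \sqrt{-47999} = i \sqrt{47999}$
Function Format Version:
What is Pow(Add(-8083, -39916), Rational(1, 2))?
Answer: Mul(I, Pow(47999, Rational(1, 2))) ≈ Mul(219.09, I)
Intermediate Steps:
Pow(Add(-8083, -39916), Rational(1, 2)) = Pow(-47999, Rational(1, 2)) = Mul(I, Pow(47999, Rational(1, 2)))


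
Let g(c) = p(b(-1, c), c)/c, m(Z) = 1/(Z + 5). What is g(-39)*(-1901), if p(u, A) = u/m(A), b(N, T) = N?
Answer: 64634/39 ≈ 1657.3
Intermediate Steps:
m(Z) = 1/(5 + Z)
p(u, A) = u*(5 + A) (p(u, A) = u/(1/(5 + A)) = u*(5 + A))
g(c) = (-5 - c)/c (g(c) = (-(5 + c))/c = (-5 - c)/c)
g(-39)*(-1901) = ((-5 - 1*(-39))/(-39))*(-1901) = -(-5 + 39)/39*(-1901) = -1/39*34*(-1901) = -34/39*(-1901) = 64634/39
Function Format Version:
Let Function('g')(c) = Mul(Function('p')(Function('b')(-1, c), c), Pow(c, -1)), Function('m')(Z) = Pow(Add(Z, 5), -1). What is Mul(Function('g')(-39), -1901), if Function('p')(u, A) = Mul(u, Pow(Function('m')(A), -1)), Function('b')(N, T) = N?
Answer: Rational(64634, 39) ≈ 1657.3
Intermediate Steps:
Function('m')(Z) = Pow(Add(5, Z), -1)
Function('p')(u, A) = Mul(u, Add(5, A)) (Function('p')(u, A) = Mul(u, Pow(Pow(Add(5, A), -1), -1)) = Mul(u, Add(5, A)))
Function('g')(c) = Mul(Pow(c, -1), Add(-5, Mul(-1, c))) (Function('g')(c) = Mul(Mul(-1, Add(5, c)), Pow(c, -1)) = Mul(Add(-5, Mul(-1, c)), Pow(c, -1)) = Mul(Pow(c, -1), Add(-5, Mul(-1, c))))
Mul(Function('g')(-39), -1901) = Mul(Mul(Pow(-39, -1), Add(-5, Mul(-1, -39))), -1901) = Mul(Mul(Rational(-1, 39), Add(-5, 39)), -1901) = Mul(Mul(Rational(-1, 39), 34), -1901) = Mul(Rational(-34, 39), -1901) = Rational(64634, 39)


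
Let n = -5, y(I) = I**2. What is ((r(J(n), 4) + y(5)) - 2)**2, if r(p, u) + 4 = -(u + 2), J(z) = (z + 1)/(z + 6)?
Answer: 169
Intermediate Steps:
J(z) = (1 + z)/(6 + z)
r(p, u) = -6 - u (r(p, u) = -4 - (u + 2) = -4 - (2 + u) = -4 + (-2 - u) = -6 - u)
((r(J(n), 4) + y(5)) - 2)**2 = (((-6 - 1*4) + 5**2) - 2)**2 = (((-6 - 4) + 25) - 2)**2 = ((-10 + 25) - 2)**2 = (15 - 2)**2 = 13**2 = 169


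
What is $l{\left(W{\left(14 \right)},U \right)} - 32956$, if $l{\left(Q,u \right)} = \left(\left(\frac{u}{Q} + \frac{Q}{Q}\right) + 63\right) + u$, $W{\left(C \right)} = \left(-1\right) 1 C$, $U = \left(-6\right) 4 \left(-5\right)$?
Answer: $- \frac{229464}{7} \approx -32781.0$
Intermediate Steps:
$U = 120$ ($U = \left(-24\right) \left(-5\right) = 120$)
$W{\left(C \right)} = - C$
$l{\left(Q,u \right)} = 64 + u + \frac{u}{Q}$ ($l{\left(Q,u \right)} = \left(\left(\frac{u}{Q} + 1\right) + 63\right) + u = \left(\left(1 + \frac{u}{Q}\right) + 63\right) + u = \left(64 + \frac{u}{Q}\right) + u = 64 + u + \frac{u}{Q}$)
$l{\left(W{\left(14 \right)},U \right)} - 32956 = \left(64 + 120 + \frac{120}{\left(-1\right) 14}\right) - 32956 = \left(64 + 120 + \frac{120}{-14}\right) - 32956 = \left(64 + 120 + 120 \left(- \frac{1}{14}\right)\right) - 32956 = \left(64 + 120 - \frac{60}{7}\right) - 32956 = \frac{1228}{7} - 32956 = - \frac{229464}{7}$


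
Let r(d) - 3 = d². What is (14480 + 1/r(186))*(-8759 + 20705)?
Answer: 1994956200622/11533 ≈ 1.7298e+8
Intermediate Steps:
r(d) = 3 + d²
(14480 + 1/r(186))*(-8759 + 20705) = (14480 + 1/(3 + 186²))*(-8759 + 20705) = (14480 + 1/(3 + 34596))*11946 = (14480 + 1/34599)*11946 = (500993521/34599)*11946 = 1994956200622/11533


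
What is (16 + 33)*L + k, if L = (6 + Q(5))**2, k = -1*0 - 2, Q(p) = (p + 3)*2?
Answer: 23714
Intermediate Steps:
Q(p) = 6 + 2*p (Q(p) = (3 + p)*2 = 6 + 2*p)
k = -2 (k = 0 - 2 = -2)
L = 484 (L = (6 + (6 + 2*5))**2 = (6 + (6 + 10))**2 = (6 + 16)**2 = 22**2 = 484)
(16 + 33)*L + k = (16 + 33)*484 - 2 = 49*484 - 2 = 23716 - 2 = 23714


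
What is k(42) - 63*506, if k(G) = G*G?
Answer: -30114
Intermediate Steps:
k(G) = G²
k(42) - 63*506 = 42² - 63*506 = 1764 - 31878 = -30114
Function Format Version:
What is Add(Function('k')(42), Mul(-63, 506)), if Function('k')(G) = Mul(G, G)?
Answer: -30114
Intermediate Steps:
Function('k')(G) = Pow(G, 2)
Add(Function('k')(42), Mul(-63, 506)) = Add(Pow(42, 2), Mul(-63, 506)) = Add(1764, -31878) = -30114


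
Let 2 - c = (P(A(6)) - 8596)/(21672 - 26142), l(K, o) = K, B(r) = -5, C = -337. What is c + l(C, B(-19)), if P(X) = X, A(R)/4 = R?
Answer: -753011/2235 ≈ -336.92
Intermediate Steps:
A(R) = 4*R
c = 184/2235 (c = 2 - (4*6 - 8596)/(21672 - 26142) = 2 - (24 - 8596)/(-4470) = 2 - (-8572)*(-1)/4470 = 2 - 1*4286/2235 = 2 - 4286/2235 = 184/2235 ≈ 0.082327)
c + l(C, B(-19)) = 184/2235 - 337 = -753011/2235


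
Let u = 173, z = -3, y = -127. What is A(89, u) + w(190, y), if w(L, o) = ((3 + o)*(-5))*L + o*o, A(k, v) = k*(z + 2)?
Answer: 133840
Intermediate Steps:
A(k, v) = -k (A(k, v) = k*(-3 + 2) = k*(-1) = -k)
w(L, o) = o² + L*(-15 - 5*o) (w(L, o) = (-15 - 5*o)*L + o² = L*(-15 - 5*o) + o² = o² + L*(-15 - 5*o))
A(89, u) + w(190, y) = -1*89 + ((-127)² - 15*190 - 5*190*(-127)) = -89 + (16129 - 2850 + 120650) = -89 + 133929 = 133840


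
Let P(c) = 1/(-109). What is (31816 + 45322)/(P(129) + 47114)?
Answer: 8408042/5135425 ≈ 1.6373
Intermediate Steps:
P(c) = -1/109
(31816 + 45322)/(P(129) + 47114) = (31816 + 45322)/(-1/109 + 47114) = 77138/(5135425/109) = 77138*(109/5135425) = 8408042/5135425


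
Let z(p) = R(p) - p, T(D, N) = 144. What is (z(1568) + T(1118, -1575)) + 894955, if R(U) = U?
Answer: 895099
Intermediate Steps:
z(p) = 0 (z(p) = p - p = 0)
(z(1568) + T(1118, -1575)) + 894955 = (0 + 144) + 894955 = 144 + 894955 = 895099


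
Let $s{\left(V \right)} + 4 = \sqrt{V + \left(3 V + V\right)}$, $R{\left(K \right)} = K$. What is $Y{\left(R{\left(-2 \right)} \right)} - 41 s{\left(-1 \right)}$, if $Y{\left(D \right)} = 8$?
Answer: $172 - 41 i \sqrt{5} \approx 172.0 - 91.679 i$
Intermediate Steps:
$s{\left(V \right)} = -4 + \sqrt{5} \sqrt{V}$ ($s{\left(V \right)} = -4 + \sqrt{V + \left(3 V + V\right)} = -4 + \sqrt{V + 4 V} = -4 + \sqrt{5 V} = -4 + \sqrt{5} \sqrt{V}$)
$Y{\left(R{\left(-2 \right)} \right)} - 41 s{\left(-1 \right)} = 8 - 41 \left(-4 + \sqrt{5} \sqrt{-1}\right) = 8 - 41 \left(-4 + \sqrt{5} i\right) = 8 - 41 \left(-4 + i \sqrt{5}\right) = 8 + \left(164 - 41 i \sqrt{5}\right) = 172 - 41 i \sqrt{5}$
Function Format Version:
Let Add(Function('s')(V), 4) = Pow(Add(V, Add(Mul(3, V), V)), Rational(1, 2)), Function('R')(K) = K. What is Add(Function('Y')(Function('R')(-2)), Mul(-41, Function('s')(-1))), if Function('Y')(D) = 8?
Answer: Add(172, Mul(-41, I, Pow(5, Rational(1, 2)))) ≈ Add(172.00, Mul(-91.679, I))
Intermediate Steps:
Function('s')(V) = Add(-4, Mul(Pow(5, Rational(1, 2)), Pow(V, Rational(1, 2)))) (Function('s')(V) = Add(-4, Pow(Add(V, Add(Mul(3, V), V)), Rational(1, 2))) = Add(-4, Pow(Add(V, Mul(4, V)), Rational(1, 2))) = Add(-4, Pow(Mul(5, V), Rational(1, 2))) = Add(-4, Mul(Pow(5, Rational(1, 2)), Pow(V, Rational(1, 2)))))
Add(Function('Y')(Function('R')(-2)), Mul(-41, Function('s')(-1))) = Add(8, Mul(-41, Add(-4, Mul(Pow(5, Rational(1, 2)), Pow(-1, Rational(1, 2)))))) = Add(8, Mul(-41, Add(-4, Mul(Pow(5, Rational(1, 2)), I)))) = Add(8, Mul(-41, Add(-4, Mul(I, Pow(5, Rational(1, 2)))))) = Add(8, Add(164, Mul(-41, I, Pow(5, Rational(1, 2))))) = Add(172, Mul(-41, I, Pow(5, Rational(1, 2))))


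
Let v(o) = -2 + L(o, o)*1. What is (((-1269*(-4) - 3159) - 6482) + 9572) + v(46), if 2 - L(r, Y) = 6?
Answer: 5001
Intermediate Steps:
L(r, Y) = -4 (L(r, Y) = 2 - 1*6 = 2 - 6 = -4)
v(o) = -6 (v(o) = -2 - 4*1 = -2 - 4 = -6)
(((-1269*(-4) - 3159) - 6482) + 9572) + v(46) = (((-1269*(-4) - 3159) - 6482) + 9572) - 6 = (((5076 - 3159) - 6482) + 9572) - 6 = ((1917 - 6482) + 9572) - 6 = (-4565 + 9572) - 6 = 5007 - 6 = 5001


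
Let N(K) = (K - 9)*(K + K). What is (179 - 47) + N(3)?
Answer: 96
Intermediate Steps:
N(K) = 2*K*(-9 + K) (N(K) = (-9 + K)*(2*K) = 2*K*(-9 + K))
(179 - 47) + N(3) = (179 - 47) + 2*3*(-9 + 3) = 132 + 2*3*(-6) = 132 - 36 = 96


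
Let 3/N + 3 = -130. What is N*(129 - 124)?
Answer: -15/133 ≈ -0.11278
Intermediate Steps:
N = -3/133 (N = 3/(-3 - 130) = 3/(-133) = 3*(-1/133) = -3/133 ≈ -0.022556)
N*(129 - 124) = -3*(129 - 124)/133 = -3/133*5 = -15/133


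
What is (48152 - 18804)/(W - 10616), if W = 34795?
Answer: 29348/24179 ≈ 1.2138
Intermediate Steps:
(48152 - 18804)/(W - 10616) = (48152 - 18804)/(34795 - 10616) = 29348/24179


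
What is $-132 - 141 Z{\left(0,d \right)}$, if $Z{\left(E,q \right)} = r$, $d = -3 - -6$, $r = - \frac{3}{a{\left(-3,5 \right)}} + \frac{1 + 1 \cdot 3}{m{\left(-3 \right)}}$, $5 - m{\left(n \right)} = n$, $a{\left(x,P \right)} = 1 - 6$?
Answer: $- \frac{2871}{10} \approx -287.1$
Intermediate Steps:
$a{\left(x,P \right)} = -5$ ($a{\left(x,P \right)} = 1 - 6 = -5$)
$m{\left(n \right)} = 5 - n$
$r = \frac{11}{10}$ ($r = - \frac{3}{-5} + \frac{1 + 1 \cdot 3}{5 - -3} = \left(-3\right) \left(- \frac{1}{5}\right) + \frac{1 + 3}{5 + 3} = \frac{3}{5} + \frac{4}{8} = \frac{3}{5} + 4 \cdot \frac{1}{8} = \frac{3}{5} + \frac{1}{2} = \frac{11}{10} \approx 1.1$)
$d = 3$ ($d = -3 + 6 = 3$)
$Z{\left(E,q \right)} = \frac{11}{10}$
$-132 - 141 Z{\left(0,d \right)} = -132 - \frac{1551}{10} = - \frac{2871}{10}$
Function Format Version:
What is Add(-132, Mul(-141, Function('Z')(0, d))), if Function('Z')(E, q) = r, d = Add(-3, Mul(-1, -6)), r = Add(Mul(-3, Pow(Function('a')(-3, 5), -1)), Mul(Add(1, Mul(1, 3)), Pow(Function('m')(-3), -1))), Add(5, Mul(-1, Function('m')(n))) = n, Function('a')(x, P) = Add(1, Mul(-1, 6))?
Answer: Rational(-2871, 10) ≈ -287.10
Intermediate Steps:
Function('a')(x, P) = -5 (Function('a')(x, P) = Add(1, -6) = -5)
Function('m')(n) = Add(5, Mul(-1, n))
r = Rational(11, 10) (r = Add(Mul(-3, Pow(-5, -1)), Mul(Add(1, Mul(1, 3)), Pow(Add(5, Mul(-1, -3)), -1))) = Add(Mul(-3, Rational(-1, 5)), Mul(Add(1, 3), Pow(Add(5, 3), -1))) = Add(Rational(3, 5), Mul(4, Pow(8, -1))) = Add(Rational(3, 5), Mul(4, Rational(1, 8))) = Add(Rational(3, 5), Rational(1, 2)) = Rational(11, 10) ≈ 1.1000)
d = 3 (d = Add(-3, 6) = 3)
Function('Z')(E, q) = Rational(11, 10)
Add(-132, Mul(-141, Function('Z')(0, d))) = Add(-132, Mul(-141, Rational(11, 10))) = Add(-132, Rational(-1551, 10)) = Rational(-2871, 10)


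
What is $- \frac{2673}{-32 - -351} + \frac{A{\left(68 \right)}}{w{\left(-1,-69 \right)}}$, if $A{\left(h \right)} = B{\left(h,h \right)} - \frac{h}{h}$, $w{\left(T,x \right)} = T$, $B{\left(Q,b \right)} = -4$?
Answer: $- \frac{98}{29} \approx -3.3793$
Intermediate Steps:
$A{\left(h \right)} = -5$ ($A{\left(h \right)} = -4 - \frac{h}{h} = -4 - 1 = -5$)
$- \frac{2673}{-32 - -351} + \frac{A{\left(68 \right)}}{w{\left(-1,-69 \right)}} = - \frac{2673}{-32 - -351} - \frac{5}{-1} = - \frac{2673}{-32 + 351} - -5 = - \frac{2673}{319} + 5 = \left(-2673\right) \frac{1}{319} + 5 = - \frac{243}{29} + 5 = - \frac{98}{29}$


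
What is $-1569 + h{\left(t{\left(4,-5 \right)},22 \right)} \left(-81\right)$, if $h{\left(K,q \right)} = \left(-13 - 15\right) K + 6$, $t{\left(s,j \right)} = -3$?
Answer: $-8859$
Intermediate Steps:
$h{\left(K,q \right)} = 6 - 28 K$ ($h{\left(K,q \right)} = - 28 K + 6 = 6 - 28 K$)
$-1569 + h{\left(t{\left(4,-5 \right)},22 \right)} \left(-81\right) = -1569 + \left(6 - -84\right) \left(-81\right) = -1569 + \left(6 + 84\right) \left(-81\right) = -1569 + 90 \left(-81\right) = -1569 - 7290 = -8859$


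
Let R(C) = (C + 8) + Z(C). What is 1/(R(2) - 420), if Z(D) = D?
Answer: -1/408 ≈ -0.0024510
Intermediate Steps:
R(C) = 8 + 2*C (R(C) = (C + 8) + C = (8 + C) + C = 8 + 2*C)
1/(R(2) - 420) = 1/((8 + 2*2) - 420) = 1/((8 + 4) - 420) = 1/(12 - 420) = 1/(-408) = -1/408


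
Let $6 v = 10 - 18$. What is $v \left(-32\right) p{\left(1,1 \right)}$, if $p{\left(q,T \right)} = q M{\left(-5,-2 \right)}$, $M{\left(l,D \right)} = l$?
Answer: $- \frac{640}{3} \approx -213.33$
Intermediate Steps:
$p{\left(q,T \right)} = - 5 q$ ($p{\left(q,T \right)} = q \left(-5\right) = - 5 q$)
$v = - \frac{4}{3}$ ($v = \frac{10 - 18}{6} = \frac{1}{6} \left(-8\right) = - \frac{4}{3} \approx -1.3333$)
$v \left(-32\right) p{\left(1,1 \right)} = \left(- \frac{4}{3}\right) \left(-32\right) \left(\left(-5\right) 1\right) = \frac{128}{3} \left(-5\right) = - \frac{640}{3}$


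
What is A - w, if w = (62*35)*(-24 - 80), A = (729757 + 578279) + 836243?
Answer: 2369959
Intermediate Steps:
A = 2144279 (A = 1308036 + 836243 = 2144279)
w = -225680 (w = 2170*(-104) = -225680)
A - w = 2144279 - 1*(-225680) = 2144279 + 225680 = 2369959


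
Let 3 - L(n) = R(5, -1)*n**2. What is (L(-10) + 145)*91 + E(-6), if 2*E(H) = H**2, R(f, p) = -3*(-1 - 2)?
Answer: -68414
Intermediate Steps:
R(f, p) = 9 (R(f, p) = -3*(-3) = 9)
L(n) = 3 - 9*n**2
E(H) = H**2/2
(L(-10) + 145)*91 + E(-6) = ((3 - 9*(-10)**2) + 145)*91 + (1/2)*(-6)**2 = ((3 - 9*100) + 145)*91 + (1/2)*36 = ((3 - 900) + 145)*91 + 18 = (-897 + 145)*91 + 18 = -752*91 + 18 = -68432 + 18 = -68414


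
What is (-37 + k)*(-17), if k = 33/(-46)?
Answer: 29495/46 ≈ 641.20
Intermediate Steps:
k = -33/46 (k = 33*(-1/46) = -33/46 ≈ -0.71739)
(-37 + k)*(-17) = (-37 - 33/46)*(-17) = -1735/46*(-17) = 29495/46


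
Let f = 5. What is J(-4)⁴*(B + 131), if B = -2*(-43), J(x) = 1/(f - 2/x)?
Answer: 3472/14641 ≈ 0.23714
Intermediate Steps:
J(x) = 1/(5 - 2/x)
B = 86
J(-4)⁴*(B + 131) = (-4/(-2 + 5*(-4)))⁴*(86 + 131) = (-4/(-2 - 20))⁴*217 = (-4/(-22))⁴*217 = (-4*(-1/22))⁴*217 = (2/11)⁴*217 = (16/14641)*217 = 3472/14641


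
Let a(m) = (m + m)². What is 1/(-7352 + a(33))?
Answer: -1/2996 ≈ -0.00033378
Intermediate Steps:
a(m) = 4*m² (a(m) = (2*m)² = 4*m²)
1/(-7352 + a(33)) = 1/(-7352 + 4*33²) = 1/(-7352 + 4*1089) = 1/(-7352 + 4356) = 1/(-2996) = -1/2996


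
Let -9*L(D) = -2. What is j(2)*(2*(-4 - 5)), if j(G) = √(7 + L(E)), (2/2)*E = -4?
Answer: -6*√65 ≈ -48.374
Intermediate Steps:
E = -4
L(D) = 2/9 (L(D) = -⅑*(-2) = 2/9)
j(G) = √65/3 (j(G) = √(7 + 2/9) = √(65/9) = √65/3)
j(2)*(2*(-4 - 5)) = (√65/3)*(2*(-4 - 5)) = (√65/3)*(2*(-9)) = (√65/3)*(-18) = -6*√65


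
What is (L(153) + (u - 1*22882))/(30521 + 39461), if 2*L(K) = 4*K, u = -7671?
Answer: -30247/69982 ≈ -0.43221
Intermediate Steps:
L(K) = 2*K (L(K) = (4*K)/2 = 2*K)
(L(153) + (u - 1*22882))/(30521 + 39461) = (2*153 + (-7671 - 1*22882))/(30521 + 39461) = (306 + (-7671 - 22882))/69982 = (306 - 30553)*(1/69982) = -30247*1/69982 = -30247/69982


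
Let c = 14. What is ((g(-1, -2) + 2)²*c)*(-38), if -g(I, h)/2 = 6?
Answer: -53200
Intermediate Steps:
g(I, h) = -12 (g(I, h) = -2*6 = -12)
((g(-1, -2) + 2)²*c)*(-38) = ((-12 + 2)²*14)*(-38) = ((-10)²*14)*(-38) = (100*14)*(-38) = 1400*(-38) = -53200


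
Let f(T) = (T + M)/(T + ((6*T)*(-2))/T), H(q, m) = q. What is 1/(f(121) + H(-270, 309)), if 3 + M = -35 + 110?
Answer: -109/29237 ≈ -0.0037282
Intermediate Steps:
M = 72 (M = -3 + (-35 + 110) = -3 + 75 = 72)
f(T) = (72 + T)/(-12 + T) (f(T) = (T + 72)/(T + ((6*T)*(-2))/T) = (72 + T)/(T + (-12*T)/T) = (72 + T)/(T - 12) = (72 + T)/(-12 + T))
1/(f(121) + H(-270, 309)) = 1/((72 + 121)/(-12 + 121) - 270) = 1/(193/109 - 270) = 1/(-29237/109) = -109/29237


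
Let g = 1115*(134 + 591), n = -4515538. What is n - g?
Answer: -5323913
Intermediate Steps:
g = 808375 (g = 1115*725 = 808375)
n - g = -4515538 - 1*808375 = -4515538 - 808375 = -5323913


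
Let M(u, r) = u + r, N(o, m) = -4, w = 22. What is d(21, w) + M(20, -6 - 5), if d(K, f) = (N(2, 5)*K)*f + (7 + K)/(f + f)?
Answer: -20222/11 ≈ -1838.4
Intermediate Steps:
M(u, r) = r + u
d(K, f) = (7 + K)/(2*f) - 4*K*f (d(K, f) = (-4*K)*f + (7 + K)/(f + f) = -4*K*f + (7 + K)/((2*f)) = -4*K*f + (7 + K)*(1/(2*f)) = -4*K*f + (7 + K)/(2*f) = (7 + K)/(2*f) - 4*K*f)
d(21, w) + M(20, -6 - 5) = (½)*(7 + 21 - 8*21*22²)/22 + ((-6 - 5) + 20) = (½)*(1/22)*(7 + 21 - 8*21*484) + (-11 + 20) = (½)*(1/22)*(7 + 21 - 81312) + 9 = (½)*(1/22)*(-81284) + 9 = -20321/11 + 9 = -20222/11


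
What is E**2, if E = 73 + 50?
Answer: 15129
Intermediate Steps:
E = 123
E**2 = 123**2 = 15129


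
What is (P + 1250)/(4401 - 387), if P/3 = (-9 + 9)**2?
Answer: 625/2007 ≈ 0.31141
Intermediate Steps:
P = 0 (P = 3*(-9 + 9)**2 = 3*0**2 = 3*0 = 0)
(P + 1250)/(4401 - 387) = (0 + 1250)/(4401 - 387) = 1250/4014 = 1250*(1/4014) = 625/2007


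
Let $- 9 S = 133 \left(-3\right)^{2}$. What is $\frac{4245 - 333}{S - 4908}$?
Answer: $- \frac{3912}{5041} \approx -0.77604$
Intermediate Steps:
$S = -133$ ($S = - \frac{133 \left(-3\right)^{2}}{9} = - \frac{133 \cdot 9}{9} = \left(- \frac{1}{9}\right) 1197 = -133$)
$\frac{4245 - 333}{S - 4908} = \frac{4245 - 333}{-133 - 4908} = \frac{3912}{-5041} = 3912 \left(- \frac{1}{5041}\right) = - \frac{3912}{5041}$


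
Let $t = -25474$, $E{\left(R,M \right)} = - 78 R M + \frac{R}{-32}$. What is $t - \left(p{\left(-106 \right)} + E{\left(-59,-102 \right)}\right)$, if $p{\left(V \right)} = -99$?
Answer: $\frac{14208869}{32} \approx 4.4403 \cdot 10^{5}$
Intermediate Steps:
$E{\left(R,M \right)} = - \frac{R}{32} - 78 M R$ ($E{\left(R,M \right)} = - 78 M R + R \left(- \frac{1}{32}\right) = - 78 M R - \frac{R}{32} = - \frac{R}{32} - 78 M R$)
$t - \left(p{\left(-106 \right)} + E{\left(-59,-102 \right)}\right) = -25474 - \left(-99 - - \frac{59 \left(1 + 2496 \left(-102\right)\right)}{32}\right) = -25474 - \left(-99 - - \frac{59 \left(1 - 254592\right)}{32}\right) = -25474 - \left(-99 - \left(- \frac{59}{32}\right) \left(-254591\right)\right) = -25474 - \left(-99 - \frac{15020869}{32}\right) = -25474 - - \frac{15024037}{32} = -25474 + \frac{15024037}{32} = \frac{14208869}{32}$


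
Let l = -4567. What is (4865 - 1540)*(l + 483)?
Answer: -13579300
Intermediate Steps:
(4865 - 1540)*(l + 483) = (4865 - 1540)*(-4567 + 483) = 3325*(-4084) = -13579300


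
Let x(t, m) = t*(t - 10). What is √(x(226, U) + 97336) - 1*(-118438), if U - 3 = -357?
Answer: 118438 + 2*√36538 ≈ 1.1882e+5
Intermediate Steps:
U = -354 (U = 3 - 357 = -354)
x(t, m) = t*(-10 + t)
√(x(226, U) + 97336) - 1*(-118438) = √(226*(-10 + 226) + 97336) - 1*(-118438) = √(226*216 + 97336) + 118438 = √(48816 + 97336) + 118438 = √146152 + 118438 = 2*√36538 + 118438 = 118438 + 2*√36538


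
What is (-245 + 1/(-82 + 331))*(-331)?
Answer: 20192324/249 ≈ 81094.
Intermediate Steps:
(-245 + 1/(-82 + 331))*(-331) = (-245 + 1/249)*(-331) = -61004/249*(-331) = 20192324/249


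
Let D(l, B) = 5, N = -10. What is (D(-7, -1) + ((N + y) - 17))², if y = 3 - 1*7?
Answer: 676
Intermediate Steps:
y = -4 (y = 3 - 7 = -4)
(D(-7, -1) + ((N + y) - 17))² = (5 + ((-10 - 4) - 17))² = (5 + (-14 - 17))² = (5 - 31)² = (-26)² = 676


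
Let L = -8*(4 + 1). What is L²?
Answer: 1600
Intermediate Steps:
L = -40 (L = -8*5 = -40)
L² = (-40)² = 1600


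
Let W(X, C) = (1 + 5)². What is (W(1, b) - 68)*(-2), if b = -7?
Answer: 64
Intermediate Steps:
W(X, C) = 36 (W(X, C) = 6² = 36)
(W(1, b) - 68)*(-2) = (36 - 68)*(-2) = -32*(-2) = 64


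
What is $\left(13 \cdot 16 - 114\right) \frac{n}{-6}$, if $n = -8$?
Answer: $\frac{376}{3} \approx 125.33$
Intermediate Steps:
$\left(13 \cdot 16 - 114\right) \frac{n}{-6} = \left(13 \cdot 16 - 114\right) \left(- \frac{8}{-6}\right) = \left(208 - 114\right) \left(\left(-8\right) \left(- \frac{1}{6}\right)\right) = 94 \cdot \frac{4}{3} = \frac{376}{3}$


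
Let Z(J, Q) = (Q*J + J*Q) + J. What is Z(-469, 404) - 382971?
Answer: -762392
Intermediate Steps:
Z(J, Q) = J + 2*J*Q (Z(J, Q) = (J*Q + J*Q) + J = 2*J*Q + J = J + 2*J*Q)
Z(-469, 404) - 382971 = -469*(1 + 2*404) - 382971 = -469*(1 + 808) - 382971 = -469*809 - 382971 = -379421 - 382971 = -762392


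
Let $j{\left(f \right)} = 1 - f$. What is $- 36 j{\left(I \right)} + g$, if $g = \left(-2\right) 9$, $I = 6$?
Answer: $162$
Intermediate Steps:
$g = -18$
$- 36 j{\left(I \right)} + g = - 36 \left(1 - 6\right) - 18 = \left(-36\right) \left(-5\right) - 18 = 180 - 18 = 162$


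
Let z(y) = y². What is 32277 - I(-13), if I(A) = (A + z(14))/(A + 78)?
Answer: 2097822/65 ≈ 32274.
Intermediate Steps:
I(A) = (196 + A)/(78 + A) (I(A) = (A + 14²)/(A + 78) = (A + 196)/(78 + A) = (196 + A)/(78 + A))
32277 - I(-13) = 32277 - (196 - 13)/(78 - 13) = 32277 - 183/65 = 2097822/65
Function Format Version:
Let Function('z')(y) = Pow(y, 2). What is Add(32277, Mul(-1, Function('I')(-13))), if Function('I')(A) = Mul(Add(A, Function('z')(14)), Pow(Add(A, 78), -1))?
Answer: Rational(2097822, 65) ≈ 32274.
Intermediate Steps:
Function('I')(A) = Mul(Pow(Add(78, A), -1), Add(196, A)) (Function('I')(A) = Mul(Add(A, Pow(14, 2)), Pow(Add(A, 78), -1)) = Mul(Add(A, 196), Pow(Add(78, A), -1)) = Mul(Add(196, A), Pow(Add(78, A), -1)) = Mul(Pow(Add(78, A), -1), Add(196, A)))
Add(32277, Mul(-1, Function('I')(-13))) = Add(32277, Mul(-1, Mul(Pow(Add(78, -13), -1), Add(196, -13)))) = Add(32277, Mul(-1, Mul(Pow(65, -1), 183))) = Add(32277, Mul(-1, Mul(Rational(1, 65), 183))) = Add(32277, Mul(-1, Rational(183, 65))) = Add(32277, Rational(-183, 65)) = Rational(2097822, 65)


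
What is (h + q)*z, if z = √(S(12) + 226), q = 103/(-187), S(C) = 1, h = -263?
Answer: -49284*√227/187 ≈ -3970.8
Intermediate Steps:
q = -103/187 (q = 103*(-1/187) = -103/187 ≈ -0.55080)
z = √227 (z = √(1 + 226) = √227 ≈ 15.067)
(h + q)*z = (-263 - 103/187)*√227 = -49284*√227/187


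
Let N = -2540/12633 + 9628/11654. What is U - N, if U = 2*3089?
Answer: 454731954716/73612491 ≈ 6177.4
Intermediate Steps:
U = 6178
N = 46014682/73612491 (N = -2540*1/12633 + 9628*(1/11654) = -2540/12633 + 4814/5827 = 46014682/73612491 ≈ 0.62509)
U - N = 6178 - 1*46014682/73612491 = 6178 - 46014682/73612491 = 454731954716/73612491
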